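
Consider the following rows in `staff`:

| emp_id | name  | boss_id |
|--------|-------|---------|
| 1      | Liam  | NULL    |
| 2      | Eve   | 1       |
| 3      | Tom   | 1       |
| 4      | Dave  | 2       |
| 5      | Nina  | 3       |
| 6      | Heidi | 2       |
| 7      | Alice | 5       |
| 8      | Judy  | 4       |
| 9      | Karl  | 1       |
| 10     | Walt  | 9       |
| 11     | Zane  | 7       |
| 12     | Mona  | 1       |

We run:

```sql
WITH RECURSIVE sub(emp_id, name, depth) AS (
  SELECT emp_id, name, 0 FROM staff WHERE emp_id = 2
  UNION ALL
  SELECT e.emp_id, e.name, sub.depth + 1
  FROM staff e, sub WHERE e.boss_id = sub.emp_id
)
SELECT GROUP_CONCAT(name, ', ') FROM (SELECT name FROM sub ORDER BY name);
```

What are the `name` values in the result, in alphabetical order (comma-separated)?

Base: emp_id=2 (Eve) at depth 0.
Iteration 1: rows with boss_id in {2} -> Dave (id 4, depth 1), Heidi (id 6, depth 1).
Iteration 2: rows with boss_id in {4,6} -> Judy (id 8, depth 2).
Iteration 3: no rows with boss_id in {8}; recursion stops.

Dave, Eve, Heidi, Judy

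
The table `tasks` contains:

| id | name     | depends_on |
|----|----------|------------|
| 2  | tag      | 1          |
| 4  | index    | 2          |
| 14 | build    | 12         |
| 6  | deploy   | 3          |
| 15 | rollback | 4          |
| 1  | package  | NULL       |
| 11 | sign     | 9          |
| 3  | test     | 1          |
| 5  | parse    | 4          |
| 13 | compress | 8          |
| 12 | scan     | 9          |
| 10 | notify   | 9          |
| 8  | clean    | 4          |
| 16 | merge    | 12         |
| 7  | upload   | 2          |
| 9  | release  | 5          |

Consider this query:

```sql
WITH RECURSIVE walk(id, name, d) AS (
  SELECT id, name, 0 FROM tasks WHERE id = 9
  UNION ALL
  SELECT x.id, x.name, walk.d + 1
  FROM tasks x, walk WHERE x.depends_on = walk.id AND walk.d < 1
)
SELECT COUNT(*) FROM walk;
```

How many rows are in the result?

4

Base: id=9 (release) at d 0.
Iteration 1: rows with depends_on in {9} -> notify (id 10, d 1), sign (id 11, d 1), scan (id 12, d 1).
Iteration 2: d < 1 fails for all current rows; recursion stops.
Total rows emitted: 4.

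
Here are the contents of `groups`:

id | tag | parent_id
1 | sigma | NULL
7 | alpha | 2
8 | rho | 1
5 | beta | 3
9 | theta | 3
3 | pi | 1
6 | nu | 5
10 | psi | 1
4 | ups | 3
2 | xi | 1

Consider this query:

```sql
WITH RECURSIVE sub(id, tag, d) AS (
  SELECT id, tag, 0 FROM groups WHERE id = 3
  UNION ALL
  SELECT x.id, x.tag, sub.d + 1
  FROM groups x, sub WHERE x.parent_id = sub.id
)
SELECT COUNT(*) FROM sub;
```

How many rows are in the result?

5

Base: id=3 (pi) at d 0.
Iteration 1: rows with parent_id in {3} -> ups (id 4, d 1), beta (id 5, d 1), theta (id 9, d 1).
Iteration 2: rows with parent_id in {4,5,9} -> nu (id 6, d 2).
Iteration 3: no rows with parent_id in {6}; recursion stops.
Total rows emitted: 5.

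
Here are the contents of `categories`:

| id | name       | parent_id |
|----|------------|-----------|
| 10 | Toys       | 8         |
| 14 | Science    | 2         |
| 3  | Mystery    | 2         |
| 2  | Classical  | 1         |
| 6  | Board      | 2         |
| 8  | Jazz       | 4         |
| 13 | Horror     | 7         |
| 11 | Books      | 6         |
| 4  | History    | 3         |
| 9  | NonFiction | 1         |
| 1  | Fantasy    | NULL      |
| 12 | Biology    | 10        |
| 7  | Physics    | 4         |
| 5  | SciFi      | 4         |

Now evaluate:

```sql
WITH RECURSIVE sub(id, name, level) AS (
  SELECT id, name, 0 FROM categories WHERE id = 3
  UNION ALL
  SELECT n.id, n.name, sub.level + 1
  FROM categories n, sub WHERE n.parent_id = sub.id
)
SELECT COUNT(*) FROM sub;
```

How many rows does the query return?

8

Base: id=3 (Mystery) at level 0.
Iteration 1: rows with parent_id in {3} -> History (id 4, level 1).
Iteration 2: rows with parent_id in {4} -> SciFi (id 5, level 2), Physics (id 7, level 2), Jazz (id 8, level 2).
Iteration 3: rows with parent_id in {5,7,8} -> Toys (id 10, level 3), Horror (id 13, level 3).
Iteration 4: rows with parent_id in {10,13} -> Biology (id 12, level 4).
Iteration 5: no rows with parent_id in {12}; recursion stops.
Total rows emitted: 8.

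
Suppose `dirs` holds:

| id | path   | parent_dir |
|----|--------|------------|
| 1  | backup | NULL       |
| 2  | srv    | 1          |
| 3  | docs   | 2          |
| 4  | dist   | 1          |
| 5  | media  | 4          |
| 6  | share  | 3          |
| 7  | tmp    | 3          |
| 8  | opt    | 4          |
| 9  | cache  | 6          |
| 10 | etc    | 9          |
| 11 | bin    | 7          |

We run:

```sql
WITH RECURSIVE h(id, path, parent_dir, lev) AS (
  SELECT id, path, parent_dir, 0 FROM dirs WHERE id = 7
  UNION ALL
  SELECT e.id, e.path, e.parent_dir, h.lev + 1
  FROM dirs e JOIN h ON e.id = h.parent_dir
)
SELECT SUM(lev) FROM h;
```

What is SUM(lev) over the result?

Base: id=7 (tmp), parent_dir=3, lev 0.
Iteration 1: join on id=3 -> docs (id 3, parent_dir=2, lev 1).
Iteration 2: join on id=2 -> srv (id 2, parent_dir=1, lev 2).
Iteration 3: join on id=1 -> backup (id 1, parent_dir=NULL, lev 3).
Iteration 4: parent_dir is NULL; no match; recursion stops.
SUM(lev) = 0 + 1 + 2 + 3 = 6.

6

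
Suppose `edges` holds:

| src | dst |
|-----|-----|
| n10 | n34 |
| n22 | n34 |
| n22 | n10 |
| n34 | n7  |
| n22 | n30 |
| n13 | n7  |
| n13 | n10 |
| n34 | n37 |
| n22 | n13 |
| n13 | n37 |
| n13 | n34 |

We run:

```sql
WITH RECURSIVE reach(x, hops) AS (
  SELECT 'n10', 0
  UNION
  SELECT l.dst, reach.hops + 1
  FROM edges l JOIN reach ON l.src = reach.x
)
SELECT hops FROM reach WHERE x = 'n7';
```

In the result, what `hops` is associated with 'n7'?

Base: (n10, hops=0).
Iteration 1: edges from {n10} -> (n34, hops=1).
Iteration 2: edges from {n34} -> (n37, hops=2), (n7, hops=2).
Iteration 3: no outgoing edges from {n37,n7}; recursion stops.

2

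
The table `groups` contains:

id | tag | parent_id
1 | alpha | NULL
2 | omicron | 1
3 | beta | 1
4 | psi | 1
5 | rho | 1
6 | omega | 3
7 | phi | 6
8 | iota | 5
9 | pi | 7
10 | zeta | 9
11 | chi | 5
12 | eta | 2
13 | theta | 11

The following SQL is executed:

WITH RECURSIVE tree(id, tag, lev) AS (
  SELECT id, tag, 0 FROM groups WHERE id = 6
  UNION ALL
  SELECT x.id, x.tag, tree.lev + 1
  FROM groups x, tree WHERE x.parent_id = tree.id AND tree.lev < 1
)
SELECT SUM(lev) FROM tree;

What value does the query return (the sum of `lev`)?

Base: id=6 (omega) at lev 0.
Iteration 1: rows with parent_id in {6} -> phi (id 7, lev 1).
Iteration 2: lev < 1 fails for all current rows; recursion stops.
SUM(lev) = 0 + 1 = 1.

1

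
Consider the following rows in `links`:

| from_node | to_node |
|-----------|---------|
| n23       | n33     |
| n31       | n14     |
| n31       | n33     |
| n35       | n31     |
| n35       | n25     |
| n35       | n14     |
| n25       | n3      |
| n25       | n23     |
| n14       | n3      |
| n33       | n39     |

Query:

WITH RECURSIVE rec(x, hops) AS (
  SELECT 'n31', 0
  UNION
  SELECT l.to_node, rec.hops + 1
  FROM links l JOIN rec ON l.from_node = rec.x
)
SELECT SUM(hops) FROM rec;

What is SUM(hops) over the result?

6

Base: (n31, hops=0).
Iteration 1: edges from {n31} -> (n14, hops=1), (n33, hops=1).
Iteration 2: edges from {n14,n33} -> (n3, hops=2), (n39, hops=2).
Iteration 3: no outgoing edges from {n3,n39}; recursion stops.
SUM(hops) = 0 + 1 + 1 + 2 + 2 = 6.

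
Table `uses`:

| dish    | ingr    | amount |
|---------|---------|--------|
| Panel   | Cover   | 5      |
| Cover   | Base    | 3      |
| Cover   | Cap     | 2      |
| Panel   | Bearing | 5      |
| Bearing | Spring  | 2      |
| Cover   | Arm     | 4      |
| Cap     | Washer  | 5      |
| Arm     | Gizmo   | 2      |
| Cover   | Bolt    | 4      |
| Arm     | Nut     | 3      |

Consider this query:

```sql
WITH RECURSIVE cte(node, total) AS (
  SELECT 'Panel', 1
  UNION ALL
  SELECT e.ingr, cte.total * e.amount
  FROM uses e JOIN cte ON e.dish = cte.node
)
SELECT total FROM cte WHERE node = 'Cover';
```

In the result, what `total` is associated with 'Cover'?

5

Base: (Panel, total=1).
Iteration 1: components of {Panel} -> Bearing = 1*5 = 5, Cover = 1*5 = 5.
Iteration 2: components of {Bearing,Cover} -> Arm = 5*4 = 20, Base = 5*3 = 15, Bolt = 5*4 = 20, Cap = 5*2 = 10, Spring = 5*2 = 10.
Iteration 3: components of {Arm,Base,Bolt,Cap,Spring} -> Gizmo = 20*2 = 40, Nut = 20*3 = 60, Washer = 10*5 = 50.
Iteration 4: no further components; recursion stops.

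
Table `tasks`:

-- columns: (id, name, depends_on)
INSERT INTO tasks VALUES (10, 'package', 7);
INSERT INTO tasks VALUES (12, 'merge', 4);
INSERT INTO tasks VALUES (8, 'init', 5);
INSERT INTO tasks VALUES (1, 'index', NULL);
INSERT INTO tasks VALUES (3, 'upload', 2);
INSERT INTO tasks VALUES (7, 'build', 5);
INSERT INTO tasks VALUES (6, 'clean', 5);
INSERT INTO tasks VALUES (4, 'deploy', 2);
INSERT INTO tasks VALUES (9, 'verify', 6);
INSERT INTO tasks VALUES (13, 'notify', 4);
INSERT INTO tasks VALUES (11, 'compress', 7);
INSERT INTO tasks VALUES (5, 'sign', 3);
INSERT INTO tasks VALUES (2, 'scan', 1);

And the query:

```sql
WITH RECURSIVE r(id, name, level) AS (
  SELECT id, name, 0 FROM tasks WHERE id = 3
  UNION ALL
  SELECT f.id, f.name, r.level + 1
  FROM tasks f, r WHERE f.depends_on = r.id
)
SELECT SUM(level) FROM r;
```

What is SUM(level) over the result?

16

Base: id=3 (upload) at level 0.
Iteration 1: rows with depends_on in {3} -> sign (id 5, level 1).
Iteration 2: rows with depends_on in {5} -> clean (id 6, level 2), build (id 7, level 2), init (id 8, level 2).
Iteration 3: rows with depends_on in {6,7,8} -> verify (id 9, level 3), package (id 10, level 3), compress (id 11, level 3).
Iteration 4: no rows with depends_on in {9,10,11}; recursion stops.
SUM(level) = 0 + 1 + 2 + 2 + 2 + 3 + 3 + 3 = 16.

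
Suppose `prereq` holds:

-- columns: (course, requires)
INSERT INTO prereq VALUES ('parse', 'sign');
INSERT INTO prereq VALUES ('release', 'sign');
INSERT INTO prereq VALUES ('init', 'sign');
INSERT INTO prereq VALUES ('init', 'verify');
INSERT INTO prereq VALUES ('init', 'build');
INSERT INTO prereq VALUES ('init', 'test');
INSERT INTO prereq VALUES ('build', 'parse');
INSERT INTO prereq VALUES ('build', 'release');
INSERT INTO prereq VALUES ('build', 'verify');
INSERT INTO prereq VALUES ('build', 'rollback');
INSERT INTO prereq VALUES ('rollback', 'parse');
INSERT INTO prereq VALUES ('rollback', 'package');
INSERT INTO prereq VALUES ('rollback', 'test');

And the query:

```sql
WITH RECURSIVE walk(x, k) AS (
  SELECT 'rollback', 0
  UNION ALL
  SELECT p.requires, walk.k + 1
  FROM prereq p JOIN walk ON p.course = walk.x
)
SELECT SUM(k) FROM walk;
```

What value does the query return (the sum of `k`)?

5

Base: (rollback, k=0).
Iteration 1: edges from {rollback} -> (package, k=1), (parse, k=1), (test, k=1).
Iteration 2: edges from {package,parse,test} -> (sign, k=2).
Iteration 3: no outgoing edges from {sign}; recursion stops.
SUM(k) = 0 + 1 + 1 + 1 + 2 = 5.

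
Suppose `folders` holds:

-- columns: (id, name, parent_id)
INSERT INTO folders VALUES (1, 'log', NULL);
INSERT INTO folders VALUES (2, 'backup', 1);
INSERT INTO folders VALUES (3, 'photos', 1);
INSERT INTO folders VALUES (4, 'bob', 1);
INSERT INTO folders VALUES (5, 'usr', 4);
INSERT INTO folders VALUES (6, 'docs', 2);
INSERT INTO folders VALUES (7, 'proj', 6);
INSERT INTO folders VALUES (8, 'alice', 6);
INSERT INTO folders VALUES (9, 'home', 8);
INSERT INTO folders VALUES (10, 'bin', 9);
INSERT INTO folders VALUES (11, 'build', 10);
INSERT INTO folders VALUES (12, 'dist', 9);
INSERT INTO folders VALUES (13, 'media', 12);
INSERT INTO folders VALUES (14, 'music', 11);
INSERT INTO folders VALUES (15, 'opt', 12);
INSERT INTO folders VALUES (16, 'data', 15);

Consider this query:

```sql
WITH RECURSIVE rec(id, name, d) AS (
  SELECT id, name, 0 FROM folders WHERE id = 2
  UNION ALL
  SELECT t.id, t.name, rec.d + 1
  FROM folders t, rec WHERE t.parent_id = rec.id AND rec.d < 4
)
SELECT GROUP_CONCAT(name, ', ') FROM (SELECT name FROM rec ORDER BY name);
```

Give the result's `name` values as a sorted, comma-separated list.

alice, backup, bin, dist, docs, home, proj

Base: id=2 (backup) at d 0.
Iteration 1: rows with parent_id in {2} -> docs (id 6, d 1).
Iteration 2: rows with parent_id in {6} -> proj (id 7, d 2), alice (id 8, d 2).
Iteration 3: rows with parent_id in {7,8} -> home (id 9, d 3).
Iteration 4: rows with parent_id in {9} -> bin (id 10, d 4), dist (id 12, d 4).
Iteration 5: d < 4 fails for all current rows; recursion stops.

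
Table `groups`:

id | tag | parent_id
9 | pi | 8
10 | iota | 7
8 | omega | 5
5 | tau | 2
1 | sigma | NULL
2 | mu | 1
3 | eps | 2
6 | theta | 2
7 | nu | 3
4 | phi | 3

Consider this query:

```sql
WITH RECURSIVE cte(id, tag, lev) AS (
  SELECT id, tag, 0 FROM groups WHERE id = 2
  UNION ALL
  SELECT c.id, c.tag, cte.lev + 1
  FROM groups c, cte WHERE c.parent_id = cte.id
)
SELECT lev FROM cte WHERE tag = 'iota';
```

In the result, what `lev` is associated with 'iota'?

Base: id=2 (mu) at lev 0.
Iteration 1: rows with parent_id in {2} -> eps (id 3, lev 1), tau (id 5, lev 1), theta (id 6, lev 1).
Iteration 2: rows with parent_id in {3,5,6} -> phi (id 4, lev 2), nu (id 7, lev 2), omega (id 8, lev 2).
Iteration 3: rows with parent_id in {4,7,8} -> pi (id 9, lev 3), iota (id 10, lev 3).
Iteration 4: no rows with parent_id in {9,10}; recursion stops.

3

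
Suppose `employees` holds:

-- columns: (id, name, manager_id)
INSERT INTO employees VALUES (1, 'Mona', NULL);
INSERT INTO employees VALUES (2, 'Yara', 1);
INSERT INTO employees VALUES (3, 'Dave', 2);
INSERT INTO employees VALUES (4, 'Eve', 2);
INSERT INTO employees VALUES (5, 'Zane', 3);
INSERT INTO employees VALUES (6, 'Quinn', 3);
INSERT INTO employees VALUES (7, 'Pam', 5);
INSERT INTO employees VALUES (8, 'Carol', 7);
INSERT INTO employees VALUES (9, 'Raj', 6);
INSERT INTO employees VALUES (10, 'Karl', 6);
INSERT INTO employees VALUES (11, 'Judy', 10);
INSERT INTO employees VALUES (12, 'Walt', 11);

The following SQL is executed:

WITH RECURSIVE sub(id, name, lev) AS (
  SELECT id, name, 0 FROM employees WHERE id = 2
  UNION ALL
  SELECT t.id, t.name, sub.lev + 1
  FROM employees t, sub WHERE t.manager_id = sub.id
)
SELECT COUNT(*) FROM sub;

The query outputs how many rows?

11

Base: id=2 (Yara) at lev 0.
Iteration 1: rows with manager_id in {2} -> Dave (id 3, lev 1), Eve (id 4, lev 1).
Iteration 2: rows with manager_id in {3,4} -> Zane (id 5, lev 2), Quinn (id 6, lev 2).
Iteration 3: rows with manager_id in {5,6} -> Pam (id 7, lev 3), Raj (id 9, lev 3), Karl (id 10, lev 3).
Iteration 4: rows with manager_id in {7,9,10} -> Carol (id 8, lev 4), Judy (id 11, lev 4).
Iteration 5: rows with manager_id in {8,11} -> Walt (id 12, lev 5).
Iteration 6: no rows with manager_id in {12}; recursion stops.
Total rows emitted: 11.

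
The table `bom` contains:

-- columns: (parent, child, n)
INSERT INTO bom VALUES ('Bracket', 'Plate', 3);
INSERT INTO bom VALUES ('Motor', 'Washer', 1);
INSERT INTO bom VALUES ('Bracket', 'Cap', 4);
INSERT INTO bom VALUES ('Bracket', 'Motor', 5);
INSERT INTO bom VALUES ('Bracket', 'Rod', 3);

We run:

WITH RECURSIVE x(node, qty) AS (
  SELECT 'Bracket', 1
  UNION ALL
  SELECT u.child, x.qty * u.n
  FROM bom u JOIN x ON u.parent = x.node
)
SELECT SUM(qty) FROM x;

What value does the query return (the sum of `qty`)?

21

Base: (Bracket, qty=1).
Iteration 1: components of {Bracket} -> Cap = 1*4 = 4, Motor = 1*5 = 5, Plate = 1*3 = 3, Rod = 1*3 = 3.
Iteration 2: components of {Cap,Motor,Plate,Rod} -> Washer = 5*1 = 5.
Iteration 3: no further components; recursion stops.
SUM(qty) = 1 + 4 + 3 + 5 + 3 + 5 = 21.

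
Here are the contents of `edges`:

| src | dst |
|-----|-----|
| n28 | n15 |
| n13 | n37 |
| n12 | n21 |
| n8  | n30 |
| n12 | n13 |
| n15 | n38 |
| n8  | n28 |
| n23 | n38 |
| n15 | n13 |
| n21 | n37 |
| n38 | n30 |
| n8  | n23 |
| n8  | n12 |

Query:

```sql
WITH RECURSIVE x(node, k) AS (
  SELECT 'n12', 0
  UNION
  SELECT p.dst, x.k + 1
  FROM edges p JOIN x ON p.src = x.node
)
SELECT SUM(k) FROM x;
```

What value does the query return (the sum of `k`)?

Base: (n12, k=0).
Iteration 1: edges from {n12} -> (n13, k=1), (n21, k=1).
Iteration 2: edges from {n13,n21} -> (n37, k=2). [UNION drops 1 duplicate row(s)]
Iteration 3: no outgoing edges from {n37}; recursion stops.
SUM(k) = 0 + 1 + 1 + 2 = 4.

4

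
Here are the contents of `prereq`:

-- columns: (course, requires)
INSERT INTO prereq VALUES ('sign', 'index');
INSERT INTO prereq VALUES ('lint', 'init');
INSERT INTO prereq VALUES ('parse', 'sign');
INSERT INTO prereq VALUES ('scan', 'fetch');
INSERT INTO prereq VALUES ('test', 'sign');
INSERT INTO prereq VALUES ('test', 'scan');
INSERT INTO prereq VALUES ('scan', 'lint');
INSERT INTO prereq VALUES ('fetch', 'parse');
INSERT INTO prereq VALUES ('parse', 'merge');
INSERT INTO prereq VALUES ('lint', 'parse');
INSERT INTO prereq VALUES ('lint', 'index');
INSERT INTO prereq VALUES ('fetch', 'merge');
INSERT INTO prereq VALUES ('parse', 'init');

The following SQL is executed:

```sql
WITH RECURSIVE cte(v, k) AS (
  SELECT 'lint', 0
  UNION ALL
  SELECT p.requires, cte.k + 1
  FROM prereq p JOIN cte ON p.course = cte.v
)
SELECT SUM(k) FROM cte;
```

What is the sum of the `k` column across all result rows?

12

Base: (lint, k=0).
Iteration 1: edges from {lint} -> (index, k=1), (init, k=1), (parse, k=1).
Iteration 2: edges from {index,init,parse} -> (init, k=2), (merge, k=2), (sign, k=2).
Iteration 3: edges from {init,merge,sign} -> (index, k=3).
Iteration 4: no outgoing edges from {index}; recursion stops.
SUM(k) = 0 + 1 + 1 + 1 + 2 + 2 + 2 + 3 = 12.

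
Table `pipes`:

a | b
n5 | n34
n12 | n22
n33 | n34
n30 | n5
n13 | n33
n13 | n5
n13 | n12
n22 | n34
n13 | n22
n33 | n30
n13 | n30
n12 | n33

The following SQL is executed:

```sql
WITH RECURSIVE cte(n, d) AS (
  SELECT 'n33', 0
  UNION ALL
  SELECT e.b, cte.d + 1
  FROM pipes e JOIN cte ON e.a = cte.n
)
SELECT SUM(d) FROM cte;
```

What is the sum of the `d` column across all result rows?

Base: (n33, d=0).
Iteration 1: edges from {n33} -> (n30, d=1), (n34, d=1).
Iteration 2: edges from {n30,n34} -> (n5, d=2).
Iteration 3: edges from {n5} -> (n34, d=3).
Iteration 4: no outgoing edges from {n34}; recursion stops.
SUM(d) = 0 + 1 + 1 + 2 + 3 = 7.

7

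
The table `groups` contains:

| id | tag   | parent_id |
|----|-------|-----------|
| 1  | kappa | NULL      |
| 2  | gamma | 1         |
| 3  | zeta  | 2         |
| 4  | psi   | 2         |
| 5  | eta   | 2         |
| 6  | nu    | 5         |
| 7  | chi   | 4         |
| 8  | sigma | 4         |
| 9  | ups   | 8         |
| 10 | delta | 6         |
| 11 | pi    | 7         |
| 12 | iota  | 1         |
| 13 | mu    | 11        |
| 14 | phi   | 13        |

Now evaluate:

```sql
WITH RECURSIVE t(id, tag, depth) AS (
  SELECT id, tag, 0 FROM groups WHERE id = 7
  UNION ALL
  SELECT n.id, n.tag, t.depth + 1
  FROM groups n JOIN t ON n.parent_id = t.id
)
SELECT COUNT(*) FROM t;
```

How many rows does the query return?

Base: id=7 (chi) at depth 0.
Iteration 1: rows with parent_id in {7} -> pi (id 11, depth 1).
Iteration 2: rows with parent_id in {11} -> mu (id 13, depth 2).
Iteration 3: rows with parent_id in {13} -> phi (id 14, depth 3).
Iteration 4: no rows with parent_id in {14}; recursion stops.
Total rows emitted: 4.

4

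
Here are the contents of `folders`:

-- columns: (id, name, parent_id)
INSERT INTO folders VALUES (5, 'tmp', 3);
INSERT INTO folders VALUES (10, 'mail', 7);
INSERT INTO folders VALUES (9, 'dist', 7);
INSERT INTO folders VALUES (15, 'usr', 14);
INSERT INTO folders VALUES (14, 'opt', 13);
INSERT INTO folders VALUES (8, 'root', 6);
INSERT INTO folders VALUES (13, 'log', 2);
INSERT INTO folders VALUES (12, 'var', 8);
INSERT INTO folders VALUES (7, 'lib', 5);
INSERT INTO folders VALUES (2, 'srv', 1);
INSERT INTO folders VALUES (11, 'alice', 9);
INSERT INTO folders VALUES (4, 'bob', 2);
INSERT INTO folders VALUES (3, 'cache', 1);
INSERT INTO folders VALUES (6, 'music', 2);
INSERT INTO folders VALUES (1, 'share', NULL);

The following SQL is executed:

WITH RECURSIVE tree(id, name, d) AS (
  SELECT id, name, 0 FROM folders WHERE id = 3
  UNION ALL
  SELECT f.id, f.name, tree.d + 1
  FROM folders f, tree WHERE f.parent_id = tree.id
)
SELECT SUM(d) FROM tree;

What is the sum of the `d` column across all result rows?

13

Base: id=3 (cache) at d 0.
Iteration 1: rows with parent_id in {3} -> tmp (id 5, d 1).
Iteration 2: rows with parent_id in {5} -> lib (id 7, d 2).
Iteration 3: rows with parent_id in {7} -> dist (id 9, d 3), mail (id 10, d 3).
Iteration 4: rows with parent_id in {9,10} -> alice (id 11, d 4).
Iteration 5: no rows with parent_id in {11}; recursion stops.
SUM(d) = 0 + 1 + 2 + 3 + 3 + 4 = 13.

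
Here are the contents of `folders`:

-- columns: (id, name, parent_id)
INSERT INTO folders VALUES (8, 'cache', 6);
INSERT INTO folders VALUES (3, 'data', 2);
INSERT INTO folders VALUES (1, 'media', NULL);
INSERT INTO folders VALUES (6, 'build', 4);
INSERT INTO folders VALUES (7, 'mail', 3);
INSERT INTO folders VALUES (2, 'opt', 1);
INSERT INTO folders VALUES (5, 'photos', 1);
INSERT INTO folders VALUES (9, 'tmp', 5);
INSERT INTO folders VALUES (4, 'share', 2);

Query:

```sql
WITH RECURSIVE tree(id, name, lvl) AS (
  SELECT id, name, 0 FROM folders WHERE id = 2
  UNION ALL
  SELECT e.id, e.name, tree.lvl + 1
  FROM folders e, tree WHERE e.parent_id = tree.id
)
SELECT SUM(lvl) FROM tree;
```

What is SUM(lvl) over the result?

Base: id=2 (opt) at lvl 0.
Iteration 1: rows with parent_id in {2} -> data (id 3, lvl 1), share (id 4, lvl 1).
Iteration 2: rows with parent_id in {3,4} -> build (id 6, lvl 2), mail (id 7, lvl 2).
Iteration 3: rows with parent_id in {6,7} -> cache (id 8, lvl 3).
Iteration 4: no rows with parent_id in {8}; recursion stops.
SUM(lvl) = 0 + 1 + 1 + 2 + 2 + 3 = 9.

9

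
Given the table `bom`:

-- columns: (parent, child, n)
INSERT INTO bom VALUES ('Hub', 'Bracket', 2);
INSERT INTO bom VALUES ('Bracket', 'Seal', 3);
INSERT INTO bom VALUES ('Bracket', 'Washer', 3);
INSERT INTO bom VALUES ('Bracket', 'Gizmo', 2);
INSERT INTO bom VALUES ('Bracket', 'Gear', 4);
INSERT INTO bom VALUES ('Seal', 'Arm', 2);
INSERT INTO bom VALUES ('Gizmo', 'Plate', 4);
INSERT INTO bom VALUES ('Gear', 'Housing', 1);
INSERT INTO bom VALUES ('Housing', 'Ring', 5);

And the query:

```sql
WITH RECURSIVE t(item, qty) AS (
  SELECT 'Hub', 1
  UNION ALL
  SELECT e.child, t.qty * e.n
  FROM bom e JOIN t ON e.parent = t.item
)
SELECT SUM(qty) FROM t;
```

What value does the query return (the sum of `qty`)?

103

Base: (Hub, qty=1).
Iteration 1: components of {Hub} -> Bracket = 1*2 = 2.
Iteration 2: components of {Bracket} -> Gear = 2*4 = 8, Gizmo = 2*2 = 4, Seal = 2*3 = 6, Washer = 2*3 = 6.
Iteration 3: components of {Gear,Gizmo,Seal,Washer} -> Arm = 6*2 = 12, Housing = 8*1 = 8, Plate = 4*4 = 16.
Iteration 4: components of {Arm,Housing,Plate} -> Ring = 8*5 = 40.
Iteration 5: no further components; recursion stops.
SUM(qty) = 1 + 2 + 6 + 6 + 4 + 8 + 12 + 16 + 8 + 40 = 103.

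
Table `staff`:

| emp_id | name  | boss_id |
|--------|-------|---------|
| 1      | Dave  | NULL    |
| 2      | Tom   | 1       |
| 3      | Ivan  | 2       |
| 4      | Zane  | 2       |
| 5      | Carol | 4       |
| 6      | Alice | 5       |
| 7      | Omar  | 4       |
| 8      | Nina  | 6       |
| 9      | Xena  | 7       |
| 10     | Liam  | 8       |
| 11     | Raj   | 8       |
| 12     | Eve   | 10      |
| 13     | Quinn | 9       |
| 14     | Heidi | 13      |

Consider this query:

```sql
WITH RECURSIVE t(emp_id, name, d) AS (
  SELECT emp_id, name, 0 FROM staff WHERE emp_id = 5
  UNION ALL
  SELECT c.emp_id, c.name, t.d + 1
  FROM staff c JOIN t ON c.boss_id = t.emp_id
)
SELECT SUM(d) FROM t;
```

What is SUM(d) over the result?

13

Base: emp_id=5 (Carol) at d 0.
Iteration 1: rows with boss_id in {5} -> Alice (id 6, d 1).
Iteration 2: rows with boss_id in {6} -> Nina (id 8, d 2).
Iteration 3: rows with boss_id in {8} -> Liam (id 10, d 3), Raj (id 11, d 3).
Iteration 4: rows with boss_id in {10,11} -> Eve (id 12, d 4).
Iteration 5: no rows with boss_id in {12}; recursion stops.
SUM(d) = 0 + 1 + 2 + 3 + 3 + 4 = 13.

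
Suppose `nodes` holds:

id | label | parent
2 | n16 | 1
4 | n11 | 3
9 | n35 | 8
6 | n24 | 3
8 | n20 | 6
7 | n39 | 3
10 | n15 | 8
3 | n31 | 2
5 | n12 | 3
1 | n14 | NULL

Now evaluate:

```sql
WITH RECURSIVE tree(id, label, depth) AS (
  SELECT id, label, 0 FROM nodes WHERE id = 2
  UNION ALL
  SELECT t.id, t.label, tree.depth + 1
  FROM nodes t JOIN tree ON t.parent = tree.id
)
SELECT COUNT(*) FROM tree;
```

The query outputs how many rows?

Base: id=2 (n16) at depth 0.
Iteration 1: rows with parent in {2} -> n31 (id 3, depth 1).
Iteration 2: rows with parent in {3} -> n11 (id 4, depth 2), n12 (id 5, depth 2), n24 (id 6, depth 2), n39 (id 7, depth 2).
Iteration 3: rows with parent in {4,5,6,7} -> n20 (id 8, depth 3).
Iteration 4: rows with parent in {8} -> n35 (id 9, depth 4), n15 (id 10, depth 4).
Iteration 5: no rows with parent in {9,10}; recursion stops.
Total rows emitted: 9.

9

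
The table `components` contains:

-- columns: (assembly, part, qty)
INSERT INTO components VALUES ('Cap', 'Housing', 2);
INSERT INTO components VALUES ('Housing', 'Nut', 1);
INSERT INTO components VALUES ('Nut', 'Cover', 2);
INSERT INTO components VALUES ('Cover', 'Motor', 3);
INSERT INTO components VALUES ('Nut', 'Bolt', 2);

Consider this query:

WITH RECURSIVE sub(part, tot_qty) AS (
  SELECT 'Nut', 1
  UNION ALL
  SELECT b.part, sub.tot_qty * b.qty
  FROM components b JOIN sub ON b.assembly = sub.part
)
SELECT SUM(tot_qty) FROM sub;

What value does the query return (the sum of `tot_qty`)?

11

Base: (Nut, tot_qty=1).
Iteration 1: components of {Nut} -> Bolt = 1*2 = 2, Cover = 1*2 = 2.
Iteration 2: components of {Bolt,Cover} -> Motor = 2*3 = 6.
Iteration 3: no further components; recursion stops.
SUM(tot_qty) = 1 + 2 + 2 + 6 = 11.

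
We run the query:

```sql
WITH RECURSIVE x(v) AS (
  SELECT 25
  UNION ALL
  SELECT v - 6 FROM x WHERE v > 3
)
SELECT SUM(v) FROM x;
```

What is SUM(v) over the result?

65

Base: v=25.
Iteration 1: 25 > 3 holds -> v = 25 - 6 = 19.
Iteration 2: 19 > 3 holds -> v = 19 - 6 = 13.
Iteration 3: 13 > 3 holds -> v = 13 - 6 = 7.
Iteration 4: 7 > 3 holds -> v = 7 - 6 = 1.
Iteration 5: 1 > 3 fails; recursion stops.
SUM(v) = 25 + 19 + 13 + 7 + 1 = 65.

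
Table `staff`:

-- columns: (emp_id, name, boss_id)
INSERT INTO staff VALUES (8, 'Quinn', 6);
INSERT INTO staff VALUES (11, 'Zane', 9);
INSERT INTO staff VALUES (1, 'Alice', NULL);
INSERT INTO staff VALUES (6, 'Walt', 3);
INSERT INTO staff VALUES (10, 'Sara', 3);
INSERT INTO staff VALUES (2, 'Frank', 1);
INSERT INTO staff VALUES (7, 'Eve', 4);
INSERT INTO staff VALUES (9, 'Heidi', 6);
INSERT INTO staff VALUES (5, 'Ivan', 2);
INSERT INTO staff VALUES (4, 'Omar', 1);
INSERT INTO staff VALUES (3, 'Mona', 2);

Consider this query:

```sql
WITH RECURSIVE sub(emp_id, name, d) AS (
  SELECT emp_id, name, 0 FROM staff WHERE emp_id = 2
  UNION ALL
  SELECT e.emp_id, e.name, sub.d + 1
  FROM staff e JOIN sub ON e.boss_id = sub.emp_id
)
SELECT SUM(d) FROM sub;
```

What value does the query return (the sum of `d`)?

Base: emp_id=2 (Frank) at d 0.
Iteration 1: rows with boss_id in {2} -> Mona (id 3, d 1), Ivan (id 5, d 1).
Iteration 2: rows with boss_id in {3,5} -> Walt (id 6, d 2), Sara (id 10, d 2).
Iteration 3: rows with boss_id in {6,10} -> Quinn (id 8, d 3), Heidi (id 9, d 3).
Iteration 4: rows with boss_id in {8,9} -> Zane (id 11, d 4).
Iteration 5: no rows with boss_id in {11}; recursion stops.
SUM(d) = 0 + 1 + 1 + 2 + 2 + 3 + 3 + 4 = 16.

16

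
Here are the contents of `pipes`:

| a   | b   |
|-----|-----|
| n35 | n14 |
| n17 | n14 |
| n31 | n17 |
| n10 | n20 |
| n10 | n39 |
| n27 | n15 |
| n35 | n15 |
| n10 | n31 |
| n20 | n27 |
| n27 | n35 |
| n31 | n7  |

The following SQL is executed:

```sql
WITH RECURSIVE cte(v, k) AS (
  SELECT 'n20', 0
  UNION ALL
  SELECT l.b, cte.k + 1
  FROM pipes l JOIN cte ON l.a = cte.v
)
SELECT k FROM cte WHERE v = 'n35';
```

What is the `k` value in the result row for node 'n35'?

2

Base: (n20, k=0).
Iteration 1: edges from {n20} -> (n27, k=1).
Iteration 2: edges from {n27} -> (n15, k=2), (n35, k=2).
Iteration 3: edges from {n15,n35} -> (n14, k=3), (n15, k=3).
Iteration 4: no outgoing edges from {n14,n15}; recursion stops.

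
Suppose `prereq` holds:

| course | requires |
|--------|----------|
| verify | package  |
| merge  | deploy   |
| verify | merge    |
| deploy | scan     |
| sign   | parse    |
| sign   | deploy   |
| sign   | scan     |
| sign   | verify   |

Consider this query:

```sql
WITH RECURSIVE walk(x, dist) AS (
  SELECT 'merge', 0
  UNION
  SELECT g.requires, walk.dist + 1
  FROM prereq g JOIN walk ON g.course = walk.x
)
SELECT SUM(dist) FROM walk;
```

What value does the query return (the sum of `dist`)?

Base: (merge, dist=0).
Iteration 1: edges from {merge} -> (deploy, dist=1).
Iteration 2: edges from {deploy} -> (scan, dist=2).
Iteration 3: no outgoing edges from {scan}; recursion stops.
SUM(dist) = 0 + 1 + 2 = 3.

3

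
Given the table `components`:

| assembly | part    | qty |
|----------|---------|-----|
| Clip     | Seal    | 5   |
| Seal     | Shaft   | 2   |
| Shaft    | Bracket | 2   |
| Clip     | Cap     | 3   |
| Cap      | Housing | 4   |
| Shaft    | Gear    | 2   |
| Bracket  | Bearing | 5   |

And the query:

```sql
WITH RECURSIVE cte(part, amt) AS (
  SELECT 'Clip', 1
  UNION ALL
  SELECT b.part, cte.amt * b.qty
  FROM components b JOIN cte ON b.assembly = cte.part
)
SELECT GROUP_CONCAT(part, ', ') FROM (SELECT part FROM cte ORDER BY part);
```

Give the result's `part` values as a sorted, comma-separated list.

Bearing, Bracket, Cap, Clip, Gear, Housing, Seal, Shaft

Base: (Clip, amt=1).
Iteration 1: components of {Clip} -> Cap = 1*3 = 3, Seal = 1*5 = 5.
Iteration 2: components of {Cap,Seal} -> Housing = 3*4 = 12, Shaft = 5*2 = 10.
Iteration 3: components of {Housing,Shaft} -> Bracket = 10*2 = 20, Gear = 10*2 = 20.
Iteration 4: components of {Bracket,Gear} -> Bearing = 20*5 = 100.
Iteration 5: no further components; recursion stops.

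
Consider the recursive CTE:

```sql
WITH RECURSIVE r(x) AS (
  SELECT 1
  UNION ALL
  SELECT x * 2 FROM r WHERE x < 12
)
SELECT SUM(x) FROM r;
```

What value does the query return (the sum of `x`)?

Base: x=1.
Iteration 1: 1 < 12 holds -> x = 1 * 2 = 2.
Iteration 2: 2 < 12 holds -> x = 2 * 2 = 4.
Iteration 3: 4 < 12 holds -> x = 4 * 2 = 8.
Iteration 4: 8 < 12 holds -> x = 8 * 2 = 16.
Iteration 5: 16 < 12 fails; recursion stops.
SUM(x) = 1 + 2 + 4 + 8 + 16 = 31.

31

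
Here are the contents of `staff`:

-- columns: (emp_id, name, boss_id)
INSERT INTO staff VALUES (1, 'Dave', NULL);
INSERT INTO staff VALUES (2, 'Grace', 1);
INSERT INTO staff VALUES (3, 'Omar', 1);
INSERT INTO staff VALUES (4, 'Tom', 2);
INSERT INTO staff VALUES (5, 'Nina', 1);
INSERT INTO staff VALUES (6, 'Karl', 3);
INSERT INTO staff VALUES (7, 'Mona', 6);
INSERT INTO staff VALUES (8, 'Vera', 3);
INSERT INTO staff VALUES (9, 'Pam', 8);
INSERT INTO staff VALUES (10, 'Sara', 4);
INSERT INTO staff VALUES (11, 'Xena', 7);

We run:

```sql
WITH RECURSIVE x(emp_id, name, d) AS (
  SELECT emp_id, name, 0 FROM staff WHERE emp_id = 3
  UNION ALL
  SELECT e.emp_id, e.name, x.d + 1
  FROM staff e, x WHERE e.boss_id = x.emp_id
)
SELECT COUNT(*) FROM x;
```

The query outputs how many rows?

6

Base: emp_id=3 (Omar) at d 0.
Iteration 1: rows with boss_id in {3} -> Karl (id 6, d 1), Vera (id 8, d 1).
Iteration 2: rows with boss_id in {6,8} -> Mona (id 7, d 2), Pam (id 9, d 2).
Iteration 3: rows with boss_id in {7,9} -> Xena (id 11, d 3).
Iteration 4: no rows with boss_id in {11}; recursion stops.
Total rows emitted: 6.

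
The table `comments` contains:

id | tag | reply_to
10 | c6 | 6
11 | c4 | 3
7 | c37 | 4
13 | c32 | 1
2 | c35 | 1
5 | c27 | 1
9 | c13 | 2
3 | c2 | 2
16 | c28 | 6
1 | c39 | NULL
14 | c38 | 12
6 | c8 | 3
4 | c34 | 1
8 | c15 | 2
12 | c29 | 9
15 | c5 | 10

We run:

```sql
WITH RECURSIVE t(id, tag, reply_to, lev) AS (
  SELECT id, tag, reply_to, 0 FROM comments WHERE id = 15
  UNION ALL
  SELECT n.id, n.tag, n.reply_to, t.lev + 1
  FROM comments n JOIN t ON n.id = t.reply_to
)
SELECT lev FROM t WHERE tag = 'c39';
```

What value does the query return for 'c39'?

Base: id=15 (c5), reply_to=10, lev 0.
Iteration 1: join on id=10 -> c6 (id 10, reply_to=6, lev 1).
Iteration 2: join on id=6 -> c8 (id 6, reply_to=3, lev 2).
Iteration 3: join on id=3 -> c2 (id 3, reply_to=2, lev 3).
Iteration 4: join on id=2 -> c35 (id 2, reply_to=1, lev 4).
Iteration 5: join on id=1 -> c39 (id 1, reply_to=NULL, lev 5).
Iteration 6: reply_to is NULL; no match; recursion stops.

5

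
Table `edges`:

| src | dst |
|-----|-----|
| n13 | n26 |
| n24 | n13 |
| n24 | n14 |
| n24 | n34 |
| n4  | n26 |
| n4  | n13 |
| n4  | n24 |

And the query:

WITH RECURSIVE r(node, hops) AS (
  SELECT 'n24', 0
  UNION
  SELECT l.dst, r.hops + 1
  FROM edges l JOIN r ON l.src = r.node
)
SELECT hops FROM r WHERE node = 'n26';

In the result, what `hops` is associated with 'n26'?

2

Base: (n24, hops=0).
Iteration 1: edges from {n24} -> (n13, hops=1), (n14, hops=1), (n34, hops=1).
Iteration 2: edges from {n13,n14,n34} -> (n26, hops=2).
Iteration 3: no outgoing edges from {n26}; recursion stops.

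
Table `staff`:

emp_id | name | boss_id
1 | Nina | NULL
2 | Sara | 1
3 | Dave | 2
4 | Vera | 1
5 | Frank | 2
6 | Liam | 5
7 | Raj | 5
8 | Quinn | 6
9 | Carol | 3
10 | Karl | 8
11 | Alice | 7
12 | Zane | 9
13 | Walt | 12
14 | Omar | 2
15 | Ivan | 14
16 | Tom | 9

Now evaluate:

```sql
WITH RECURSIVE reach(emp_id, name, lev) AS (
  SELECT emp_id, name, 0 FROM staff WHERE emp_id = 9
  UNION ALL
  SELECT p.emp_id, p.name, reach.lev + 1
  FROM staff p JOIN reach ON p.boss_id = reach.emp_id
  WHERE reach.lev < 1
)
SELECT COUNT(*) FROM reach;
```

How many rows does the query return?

3

Base: emp_id=9 (Carol) at lev 0.
Iteration 1: rows with boss_id in {9} -> Zane (id 12, lev 1), Tom (id 16, lev 1).
Iteration 2: lev < 1 fails for all current rows; recursion stops.
Total rows emitted: 3.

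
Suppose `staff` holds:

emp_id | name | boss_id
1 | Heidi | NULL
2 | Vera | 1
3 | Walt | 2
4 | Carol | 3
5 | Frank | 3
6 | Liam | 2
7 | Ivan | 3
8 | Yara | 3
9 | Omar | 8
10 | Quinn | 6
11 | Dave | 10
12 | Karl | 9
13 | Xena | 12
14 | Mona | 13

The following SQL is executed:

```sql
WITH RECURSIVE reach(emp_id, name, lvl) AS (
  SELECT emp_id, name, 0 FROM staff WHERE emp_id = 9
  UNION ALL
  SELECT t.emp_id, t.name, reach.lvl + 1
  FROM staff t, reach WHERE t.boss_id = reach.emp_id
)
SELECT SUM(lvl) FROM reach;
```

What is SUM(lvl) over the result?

Base: emp_id=9 (Omar) at lvl 0.
Iteration 1: rows with boss_id in {9} -> Karl (id 12, lvl 1).
Iteration 2: rows with boss_id in {12} -> Xena (id 13, lvl 2).
Iteration 3: rows with boss_id in {13} -> Mona (id 14, lvl 3).
Iteration 4: no rows with boss_id in {14}; recursion stops.
SUM(lvl) = 0 + 1 + 2 + 3 = 6.

6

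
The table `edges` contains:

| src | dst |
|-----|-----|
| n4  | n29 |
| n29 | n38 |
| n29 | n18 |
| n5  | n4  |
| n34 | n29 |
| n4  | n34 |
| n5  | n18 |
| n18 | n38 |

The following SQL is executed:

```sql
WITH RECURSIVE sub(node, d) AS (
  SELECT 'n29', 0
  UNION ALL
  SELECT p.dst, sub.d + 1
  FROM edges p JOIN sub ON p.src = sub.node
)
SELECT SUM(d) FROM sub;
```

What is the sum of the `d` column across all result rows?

4

Base: (n29, d=0).
Iteration 1: edges from {n29} -> (n18, d=1), (n38, d=1).
Iteration 2: edges from {n18,n38} -> (n38, d=2).
Iteration 3: no outgoing edges from {n38}; recursion stops.
SUM(d) = 0 + 1 + 1 + 2 = 4.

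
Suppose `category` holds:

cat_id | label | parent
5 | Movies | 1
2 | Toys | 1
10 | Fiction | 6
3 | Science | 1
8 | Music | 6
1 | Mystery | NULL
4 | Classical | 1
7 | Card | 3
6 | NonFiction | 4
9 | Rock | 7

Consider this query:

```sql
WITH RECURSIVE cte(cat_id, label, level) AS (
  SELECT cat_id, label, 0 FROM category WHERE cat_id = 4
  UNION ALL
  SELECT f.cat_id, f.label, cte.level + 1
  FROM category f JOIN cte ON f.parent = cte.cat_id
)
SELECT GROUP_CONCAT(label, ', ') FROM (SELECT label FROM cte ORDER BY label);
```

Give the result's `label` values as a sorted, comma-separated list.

Base: cat_id=4 (Classical) at level 0.
Iteration 1: rows with parent in {4} -> NonFiction (id 6, level 1).
Iteration 2: rows with parent in {6} -> Music (id 8, level 2), Fiction (id 10, level 2).
Iteration 3: no rows with parent in {8,10}; recursion stops.

Classical, Fiction, Music, NonFiction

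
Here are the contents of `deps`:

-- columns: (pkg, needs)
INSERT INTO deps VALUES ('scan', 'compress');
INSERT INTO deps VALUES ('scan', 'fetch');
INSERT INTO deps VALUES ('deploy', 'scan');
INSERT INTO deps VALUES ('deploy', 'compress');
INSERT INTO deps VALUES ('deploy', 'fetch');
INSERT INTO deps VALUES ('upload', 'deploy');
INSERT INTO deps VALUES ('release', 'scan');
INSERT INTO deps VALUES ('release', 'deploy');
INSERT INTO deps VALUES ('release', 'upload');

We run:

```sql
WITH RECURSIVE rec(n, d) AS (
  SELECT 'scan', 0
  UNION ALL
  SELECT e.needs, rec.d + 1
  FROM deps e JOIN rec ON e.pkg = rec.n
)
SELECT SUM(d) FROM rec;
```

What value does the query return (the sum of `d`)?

Base: (scan, d=0).
Iteration 1: edges from {scan} -> (compress, d=1), (fetch, d=1).
Iteration 2: no outgoing edges from {compress,fetch}; recursion stops.
SUM(d) = 0 + 1 + 1 = 2.

2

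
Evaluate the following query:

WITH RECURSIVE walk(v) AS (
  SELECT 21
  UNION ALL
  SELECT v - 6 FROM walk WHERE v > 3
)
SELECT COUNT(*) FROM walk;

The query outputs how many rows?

4

Base: v=21.
Iteration 1: 21 > 3 holds -> v = 21 - 6 = 15.
Iteration 2: 15 > 3 holds -> v = 15 - 6 = 9.
Iteration 3: 9 > 3 holds -> v = 9 - 6 = 3.
Iteration 4: 3 > 3 fails; recursion stops.
Total rows emitted: 4.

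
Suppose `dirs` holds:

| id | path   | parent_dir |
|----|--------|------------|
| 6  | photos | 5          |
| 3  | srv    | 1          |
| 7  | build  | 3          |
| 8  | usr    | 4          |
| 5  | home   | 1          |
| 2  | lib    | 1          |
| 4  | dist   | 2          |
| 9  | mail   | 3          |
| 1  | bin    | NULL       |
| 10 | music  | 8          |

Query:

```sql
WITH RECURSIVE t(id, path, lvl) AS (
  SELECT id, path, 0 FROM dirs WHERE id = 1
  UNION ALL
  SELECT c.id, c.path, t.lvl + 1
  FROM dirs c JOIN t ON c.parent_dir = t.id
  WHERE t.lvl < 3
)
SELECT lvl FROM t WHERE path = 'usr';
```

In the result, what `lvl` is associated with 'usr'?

3

Base: id=1 (bin) at lvl 0.
Iteration 1: rows with parent_dir in {1} -> lib (id 2, lvl 1), srv (id 3, lvl 1), home (id 5, lvl 1).
Iteration 2: rows with parent_dir in {2,3,5} -> dist (id 4, lvl 2), photos (id 6, lvl 2), build (id 7, lvl 2), mail (id 9, lvl 2).
Iteration 3: rows with parent_dir in {4,6,7,9} -> usr (id 8, lvl 3).
Iteration 4: lvl < 3 fails for all current rows; recursion stops.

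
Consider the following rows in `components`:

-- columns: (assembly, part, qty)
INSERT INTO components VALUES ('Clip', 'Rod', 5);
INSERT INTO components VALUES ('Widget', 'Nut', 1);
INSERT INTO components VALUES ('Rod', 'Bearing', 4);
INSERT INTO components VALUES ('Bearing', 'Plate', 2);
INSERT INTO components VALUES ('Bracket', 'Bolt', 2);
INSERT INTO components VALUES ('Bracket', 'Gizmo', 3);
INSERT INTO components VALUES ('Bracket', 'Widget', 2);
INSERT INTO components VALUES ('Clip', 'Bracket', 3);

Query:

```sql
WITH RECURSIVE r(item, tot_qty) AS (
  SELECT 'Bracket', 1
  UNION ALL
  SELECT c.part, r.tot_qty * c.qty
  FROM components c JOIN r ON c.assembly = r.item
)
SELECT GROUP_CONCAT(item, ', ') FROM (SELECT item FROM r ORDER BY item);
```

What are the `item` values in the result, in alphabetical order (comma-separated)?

Base: (Bracket, tot_qty=1).
Iteration 1: components of {Bracket} -> Bolt = 1*2 = 2, Gizmo = 1*3 = 3, Widget = 1*2 = 2.
Iteration 2: components of {Bolt,Gizmo,Widget} -> Nut = 2*1 = 2.
Iteration 3: no further components; recursion stops.

Bolt, Bracket, Gizmo, Nut, Widget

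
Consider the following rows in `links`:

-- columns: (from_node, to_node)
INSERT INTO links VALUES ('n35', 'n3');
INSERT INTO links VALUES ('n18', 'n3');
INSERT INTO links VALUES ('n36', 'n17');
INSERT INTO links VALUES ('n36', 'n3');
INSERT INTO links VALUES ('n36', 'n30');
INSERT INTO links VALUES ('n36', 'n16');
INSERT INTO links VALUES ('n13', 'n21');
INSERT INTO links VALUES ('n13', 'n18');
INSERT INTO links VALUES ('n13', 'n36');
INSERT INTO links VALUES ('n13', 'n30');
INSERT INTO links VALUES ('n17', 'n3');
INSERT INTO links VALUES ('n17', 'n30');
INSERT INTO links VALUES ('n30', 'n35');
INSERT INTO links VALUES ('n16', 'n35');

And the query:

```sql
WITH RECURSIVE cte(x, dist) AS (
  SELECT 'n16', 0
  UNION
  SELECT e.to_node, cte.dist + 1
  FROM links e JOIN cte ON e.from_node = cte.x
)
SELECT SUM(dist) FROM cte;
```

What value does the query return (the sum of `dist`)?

Base: (n16, dist=0).
Iteration 1: edges from {n16} -> (n35, dist=1).
Iteration 2: edges from {n35} -> (n3, dist=2).
Iteration 3: no outgoing edges from {n3}; recursion stops.
SUM(dist) = 0 + 1 + 2 = 3.

3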